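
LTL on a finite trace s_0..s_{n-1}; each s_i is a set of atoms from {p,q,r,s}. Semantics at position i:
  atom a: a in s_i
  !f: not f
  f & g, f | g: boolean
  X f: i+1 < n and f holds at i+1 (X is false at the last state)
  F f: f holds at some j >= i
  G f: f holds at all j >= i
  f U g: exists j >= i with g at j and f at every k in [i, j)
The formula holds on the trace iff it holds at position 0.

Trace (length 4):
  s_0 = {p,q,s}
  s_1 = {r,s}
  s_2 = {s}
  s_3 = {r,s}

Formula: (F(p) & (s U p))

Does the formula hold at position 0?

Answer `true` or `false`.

s_0={p,q,s}: (F(p) & (s U p))=True F(p)=True p=True (s U p)=True s=True
s_1={r,s}: (F(p) & (s U p))=False F(p)=False p=False (s U p)=False s=True
s_2={s}: (F(p) & (s U p))=False F(p)=False p=False (s U p)=False s=True
s_3={r,s}: (F(p) & (s U p))=False F(p)=False p=False (s U p)=False s=True

Answer: true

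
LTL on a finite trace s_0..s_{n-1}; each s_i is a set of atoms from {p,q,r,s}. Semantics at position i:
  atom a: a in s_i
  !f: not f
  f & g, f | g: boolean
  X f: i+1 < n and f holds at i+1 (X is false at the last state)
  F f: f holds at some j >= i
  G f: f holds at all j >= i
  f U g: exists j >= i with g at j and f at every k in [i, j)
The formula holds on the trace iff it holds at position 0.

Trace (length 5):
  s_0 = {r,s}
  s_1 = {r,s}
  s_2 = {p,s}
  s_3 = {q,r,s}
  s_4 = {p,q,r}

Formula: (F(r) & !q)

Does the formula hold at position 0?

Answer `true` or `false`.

Answer: true

Derivation:
s_0={r,s}: (F(r) & !q)=True F(r)=True r=True !q=True q=False
s_1={r,s}: (F(r) & !q)=True F(r)=True r=True !q=True q=False
s_2={p,s}: (F(r) & !q)=True F(r)=True r=False !q=True q=False
s_3={q,r,s}: (F(r) & !q)=False F(r)=True r=True !q=False q=True
s_4={p,q,r}: (F(r) & !q)=False F(r)=True r=True !q=False q=True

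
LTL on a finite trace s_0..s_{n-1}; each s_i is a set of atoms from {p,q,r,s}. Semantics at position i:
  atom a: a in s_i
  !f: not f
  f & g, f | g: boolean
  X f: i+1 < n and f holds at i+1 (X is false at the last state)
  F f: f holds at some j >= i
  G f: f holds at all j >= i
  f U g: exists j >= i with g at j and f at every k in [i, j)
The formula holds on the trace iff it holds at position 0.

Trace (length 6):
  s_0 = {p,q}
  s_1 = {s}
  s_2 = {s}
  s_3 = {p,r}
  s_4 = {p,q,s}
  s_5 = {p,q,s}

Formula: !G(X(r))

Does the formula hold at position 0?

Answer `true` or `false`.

Answer: true

Derivation:
s_0={p,q}: !G(X(r))=True G(X(r))=False X(r)=False r=False
s_1={s}: !G(X(r))=True G(X(r))=False X(r)=False r=False
s_2={s}: !G(X(r))=True G(X(r))=False X(r)=True r=False
s_3={p,r}: !G(X(r))=True G(X(r))=False X(r)=False r=True
s_4={p,q,s}: !G(X(r))=True G(X(r))=False X(r)=False r=False
s_5={p,q,s}: !G(X(r))=True G(X(r))=False X(r)=False r=False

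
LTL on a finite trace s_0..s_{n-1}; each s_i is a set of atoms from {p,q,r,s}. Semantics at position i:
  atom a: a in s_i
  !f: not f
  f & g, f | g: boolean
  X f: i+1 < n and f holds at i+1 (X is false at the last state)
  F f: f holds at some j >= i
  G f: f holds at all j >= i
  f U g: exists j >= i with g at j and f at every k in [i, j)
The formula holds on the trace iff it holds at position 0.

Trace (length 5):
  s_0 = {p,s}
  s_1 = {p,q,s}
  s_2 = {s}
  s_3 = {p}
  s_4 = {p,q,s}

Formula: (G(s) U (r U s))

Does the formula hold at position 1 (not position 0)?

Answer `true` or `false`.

s_0={p,s}: (G(s) U (r U s))=True G(s)=False s=True (r U s)=True r=False
s_1={p,q,s}: (G(s) U (r U s))=True G(s)=False s=True (r U s)=True r=False
s_2={s}: (G(s) U (r U s))=True G(s)=False s=True (r U s)=True r=False
s_3={p}: (G(s) U (r U s))=False G(s)=False s=False (r U s)=False r=False
s_4={p,q,s}: (G(s) U (r U s))=True G(s)=True s=True (r U s)=True r=False
Evaluating at position 1: result = True

Answer: true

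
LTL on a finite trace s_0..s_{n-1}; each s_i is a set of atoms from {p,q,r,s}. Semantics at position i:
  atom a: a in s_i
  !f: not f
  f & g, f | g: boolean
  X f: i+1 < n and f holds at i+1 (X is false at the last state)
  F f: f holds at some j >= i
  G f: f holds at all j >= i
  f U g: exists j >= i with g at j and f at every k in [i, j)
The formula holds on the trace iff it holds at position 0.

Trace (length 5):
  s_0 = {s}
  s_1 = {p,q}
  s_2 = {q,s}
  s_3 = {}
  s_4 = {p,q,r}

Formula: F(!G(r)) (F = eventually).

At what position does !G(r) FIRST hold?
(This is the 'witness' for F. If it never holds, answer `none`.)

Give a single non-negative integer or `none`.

s_0={s}: !G(r)=True G(r)=False r=False
s_1={p,q}: !G(r)=True G(r)=False r=False
s_2={q,s}: !G(r)=True G(r)=False r=False
s_3={}: !G(r)=True G(r)=False r=False
s_4={p,q,r}: !G(r)=False G(r)=True r=True
F(!G(r)) holds; first witness at position 0.

Answer: 0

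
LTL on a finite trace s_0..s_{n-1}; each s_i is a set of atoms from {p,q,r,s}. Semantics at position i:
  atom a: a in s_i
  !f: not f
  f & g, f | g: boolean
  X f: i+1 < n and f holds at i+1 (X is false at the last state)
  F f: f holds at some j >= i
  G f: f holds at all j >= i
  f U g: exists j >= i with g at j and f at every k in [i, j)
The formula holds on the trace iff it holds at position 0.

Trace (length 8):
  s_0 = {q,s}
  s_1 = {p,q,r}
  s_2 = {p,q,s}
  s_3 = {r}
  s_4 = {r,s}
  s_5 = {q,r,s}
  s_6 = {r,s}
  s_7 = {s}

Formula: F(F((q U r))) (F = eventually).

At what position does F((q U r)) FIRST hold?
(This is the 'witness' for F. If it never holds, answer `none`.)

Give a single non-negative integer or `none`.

Answer: 0

Derivation:
s_0={q,s}: F((q U r))=True (q U r)=True q=True r=False
s_1={p,q,r}: F((q U r))=True (q U r)=True q=True r=True
s_2={p,q,s}: F((q U r))=True (q U r)=True q=True r=False
s_3={r}: F((q U r))=True (q U r)=True q=False r=True
s_4={r,s}: F((q U r))=True (q U r)=True q=False r=True
s_5={q,r,s}: F((q U r))=True (q U r)=True q=True r=True
s_6={r,s}: F((q U r))=True (q U r)=True q=False r=True
s_7={s}: F((q U r))=False (q U r)=False q=False r=False
F(F((q U r))) holds; first witness at position 0.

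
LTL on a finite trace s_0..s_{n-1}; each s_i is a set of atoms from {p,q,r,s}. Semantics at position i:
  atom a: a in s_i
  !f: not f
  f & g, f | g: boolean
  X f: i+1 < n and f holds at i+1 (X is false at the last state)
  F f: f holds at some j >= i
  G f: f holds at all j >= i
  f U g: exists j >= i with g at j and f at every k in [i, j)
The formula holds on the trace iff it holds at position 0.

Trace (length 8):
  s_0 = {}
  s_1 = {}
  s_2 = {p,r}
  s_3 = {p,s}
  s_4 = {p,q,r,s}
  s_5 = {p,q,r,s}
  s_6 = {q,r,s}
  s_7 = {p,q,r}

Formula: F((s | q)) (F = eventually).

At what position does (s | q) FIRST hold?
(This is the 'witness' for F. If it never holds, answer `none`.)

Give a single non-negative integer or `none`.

Answer: 3

Derivation:
s_0={}: (s | q)=False s=False q=False
s_1={}: (s | q)=False s=False q=False
s_2={p,r}: (s | q)=False s=False q=False
s_3={p,s}: (s | q)=True s=True q=False
s_4={p,q,r,s}: (s | q)=True s=True q=True
s_5={p,q,r,s}: (s | q)=True s=True q=True
s_6={q,r,s}: (s | q)=True s=True q=True
s_7={p,q,r}: (s | q)=True s=False q=True
F((s | q)) holds; first witness at position 3.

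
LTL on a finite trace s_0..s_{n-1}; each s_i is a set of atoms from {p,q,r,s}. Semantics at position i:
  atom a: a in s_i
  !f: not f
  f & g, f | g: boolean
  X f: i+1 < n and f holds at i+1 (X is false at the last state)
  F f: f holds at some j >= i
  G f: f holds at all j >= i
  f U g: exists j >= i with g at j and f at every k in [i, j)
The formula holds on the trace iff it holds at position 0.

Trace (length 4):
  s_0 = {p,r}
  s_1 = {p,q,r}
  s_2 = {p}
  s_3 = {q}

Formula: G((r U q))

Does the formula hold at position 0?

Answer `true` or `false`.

s_0={p,r}: G((r U q))=False (r U q)=True r=True q=False
s_1={p,q,r}: G((r U q))=False (r U q)=True r=True q=True
s_2={p}: G((r U q))=False (r U q)=False r=False q=False
s_3={q}: G((r U q))=True (r U q)=True r=False q=True

Answer: false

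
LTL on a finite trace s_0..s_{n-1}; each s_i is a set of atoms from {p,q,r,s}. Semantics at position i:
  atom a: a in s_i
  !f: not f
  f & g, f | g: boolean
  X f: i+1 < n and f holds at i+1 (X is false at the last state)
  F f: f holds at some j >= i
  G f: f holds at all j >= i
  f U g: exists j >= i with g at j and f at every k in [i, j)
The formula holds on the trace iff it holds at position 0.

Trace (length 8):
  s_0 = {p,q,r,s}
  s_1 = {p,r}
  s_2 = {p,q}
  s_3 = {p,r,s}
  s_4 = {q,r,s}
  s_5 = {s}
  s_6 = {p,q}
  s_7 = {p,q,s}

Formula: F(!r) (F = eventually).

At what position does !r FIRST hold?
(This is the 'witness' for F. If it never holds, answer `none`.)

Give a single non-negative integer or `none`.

s_0={p,q,r,s}: !r=False r=True
s_1={p,r}: !r=False r=True
s_2={p,q}: !r=True r=False
s_3={p,r,s}: !r=False r=True
s_4={q,r,s}: !r=False r=True
s_5={s}: !r=True r=False
s_6={p,q}: !r=True r=False
s_7={p,q,s}: !r=True r=False
F(!r) holds; first witness at position 2.

Answer: 2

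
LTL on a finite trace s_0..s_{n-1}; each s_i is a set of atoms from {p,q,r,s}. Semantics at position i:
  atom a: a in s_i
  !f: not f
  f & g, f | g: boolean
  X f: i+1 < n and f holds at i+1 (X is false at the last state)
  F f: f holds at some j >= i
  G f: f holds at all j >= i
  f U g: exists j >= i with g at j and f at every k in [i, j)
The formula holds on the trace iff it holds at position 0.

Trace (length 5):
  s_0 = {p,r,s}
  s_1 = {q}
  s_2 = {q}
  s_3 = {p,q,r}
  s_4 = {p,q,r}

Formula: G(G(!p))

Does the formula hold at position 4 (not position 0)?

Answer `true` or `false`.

Answer: false

Derivation:
s_0={p,r,s}: G(G(!p))=False G(!p)=False !p=False p=True
s_1={q}: G(G(!p))=False G(!p)=False !p=True p=False
s_2={q}: G(G(!p))=False G(!p)=False !p=True p=False
s_3={p,q,r}: G(G(!p))=False G(!p)=False !p=False p=True
s_4={p,q,r}: G(G(!p))=False G(!p)=False !p=False p=True
Evaluating at position 4: result = False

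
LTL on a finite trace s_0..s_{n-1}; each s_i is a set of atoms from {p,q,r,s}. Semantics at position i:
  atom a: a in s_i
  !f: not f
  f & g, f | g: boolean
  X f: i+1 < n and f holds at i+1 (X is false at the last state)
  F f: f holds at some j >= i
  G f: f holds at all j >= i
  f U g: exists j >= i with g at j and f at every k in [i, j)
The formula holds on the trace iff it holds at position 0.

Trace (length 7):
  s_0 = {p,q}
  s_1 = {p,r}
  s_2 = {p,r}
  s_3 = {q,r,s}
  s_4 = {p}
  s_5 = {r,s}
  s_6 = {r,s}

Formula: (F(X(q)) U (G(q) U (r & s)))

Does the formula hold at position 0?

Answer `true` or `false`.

s_0={p,q}: (F(X(q)) U (G(q) U (r & s)))=True F(X(q))=True X(q)=False q=True (G(q) U (r & s))=False G(q)=False (r & s)=False r=False s=False
s_1={p,r}: (F(X(q)) U (G(q) U (r & s)))=True F(X(q))=True X(q)=False q=False (G(q) U (r & s))=False G(q)=False (r & s)=False r=True s=False
s_2={p,r}: (F(X(q)) U (G(q) U (r & s)))=True F(X(q))=True X(q)=True q=False (G(q) U (r & s))=False G(q)=False (r & s)=False r=True s=False
s_3={q,r,s}: (F(X(q)) U (G(q) U (r & s)))=True F(X(q))=False X(q)=False q=True (G(q) U (r & s))=True G(q)=False (r & s)=True r=True s=True
s_4={p}: (F(X(q)) U (G(q) U (r & s)))=False F(X(q))=False X(q)=False q=False (G(q) U (r & s))=False G(q)=False (r & s)=False r=False s=False
s_5={r,s}: (F(X(q)) U (G(q) U (r & s)))=True F(X(q))=False X(q)=False q=False (G(q) U (r & s))=True G(q)=False (r & s)=True r=True s=True
s_6={r,s}: (F(X(q)) U (G(q) U (r & s)))=True F(X(q))=False X(q)=False q=False (G(q) U (r & s))=True G(q)=False (r & s)=True r=True s=True

Answer: true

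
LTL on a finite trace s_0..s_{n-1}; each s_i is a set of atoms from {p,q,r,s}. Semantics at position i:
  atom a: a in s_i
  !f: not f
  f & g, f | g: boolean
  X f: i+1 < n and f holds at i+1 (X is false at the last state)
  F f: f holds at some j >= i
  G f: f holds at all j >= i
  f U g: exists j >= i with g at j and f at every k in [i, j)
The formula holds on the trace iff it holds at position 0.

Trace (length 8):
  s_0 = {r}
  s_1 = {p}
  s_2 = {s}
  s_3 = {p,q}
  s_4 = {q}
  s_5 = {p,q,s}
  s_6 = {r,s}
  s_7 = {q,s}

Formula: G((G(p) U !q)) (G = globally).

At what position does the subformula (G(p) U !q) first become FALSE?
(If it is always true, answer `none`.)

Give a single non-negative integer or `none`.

s_0={r}: (G(p) U !q)=True G(p)=False p=False !q=True q=False
s_1={p}: (G(p) U !q)=True G(p)=False p=True !q=True q=False
s_2={s}: (G(p) U !q)=True G(p)=False p=False !q=True q=False
s_3={p,q}: (G(p) U !q)=False G(p)=False p=True !q=False q=True
s_4={q}: (G(p) U !q)=False G(p)=False p=False !q=False q=True
s_5={p,q,s}: (G(p) U !q)=False G(p)=False p=True !q=False q=True
s_6={r,s}: (G(p) U !q)=True G(p)=False p=False !q=True q=False
s_7={q,s}: (G(p) U !q)=False G(p)=False p=False !q=False q=True
G((G(p) U !q)) holds globally = False
First violation at position 3.

Answer: 3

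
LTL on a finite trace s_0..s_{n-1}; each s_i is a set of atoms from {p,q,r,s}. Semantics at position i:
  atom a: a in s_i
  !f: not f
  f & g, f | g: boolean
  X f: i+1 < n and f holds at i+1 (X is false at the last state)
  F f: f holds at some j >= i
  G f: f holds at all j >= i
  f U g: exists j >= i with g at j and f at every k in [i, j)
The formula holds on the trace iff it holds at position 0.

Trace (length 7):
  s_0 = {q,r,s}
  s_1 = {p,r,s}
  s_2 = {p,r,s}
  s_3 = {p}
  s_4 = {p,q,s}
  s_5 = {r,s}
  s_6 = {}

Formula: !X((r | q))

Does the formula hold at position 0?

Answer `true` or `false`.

s_0={q,r,s}: !X((r | q))=False X((r | q))=True (r | q)=True r=True q=True
s_1={p,r,s}: !X((r | q))=False X((r | q))=True (r | q)=True r=True q=False
s_2={p,r,s}: !X((r | q))=True X((r | q))=False (r | q)=True r=True q=False
s_3={p}: !X((r | q))=False X((r | q))=True (r | q)=False r=False q=False
s_4={p,q,s}: !X((r | q))=False X((r | q))=True (r | q)=True r=False q=True
s_5={r,s}: !X((r | q))=True X((r | q))=False (r | q)=True r=True q=False
s_6={}: !X((r | q))=True X((r | q))=False (r | q)=False r=False q=False

Answer: false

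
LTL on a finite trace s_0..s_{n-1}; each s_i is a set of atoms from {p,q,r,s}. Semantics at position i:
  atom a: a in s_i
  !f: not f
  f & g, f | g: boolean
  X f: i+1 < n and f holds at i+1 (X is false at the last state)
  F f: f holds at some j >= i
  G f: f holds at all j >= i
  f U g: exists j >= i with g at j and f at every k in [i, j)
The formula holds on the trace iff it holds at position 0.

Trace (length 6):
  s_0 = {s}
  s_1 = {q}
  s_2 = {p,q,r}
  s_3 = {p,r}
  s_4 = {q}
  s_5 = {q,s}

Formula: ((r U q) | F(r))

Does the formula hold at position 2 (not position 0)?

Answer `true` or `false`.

Answer: true

Derivation:
s_0={s}: ((r U q) | F(r))=True (r U q)=False r=False q=False F(r)=True
s_1={q}: ((r U q) | F(r))=True (r U q)=True r=False q=True F(r)=True
s_2={p,q,r}: ((r U q) | F(r))=True (r U q)=True r=True q=True F(r)=True
s_3={p,r}: ((r U q) | F(r))=True (r U q)=True r=True q=False F(r)=True
s_4={q}: ((r U q) | F(r))=True (r U q)=True r=False q=True F(r)=False
s_5={q,s}: ((r U q) | F(r))=True (r U q)=True r=False q=True F(r)=False
Evaluating at position 2: result = True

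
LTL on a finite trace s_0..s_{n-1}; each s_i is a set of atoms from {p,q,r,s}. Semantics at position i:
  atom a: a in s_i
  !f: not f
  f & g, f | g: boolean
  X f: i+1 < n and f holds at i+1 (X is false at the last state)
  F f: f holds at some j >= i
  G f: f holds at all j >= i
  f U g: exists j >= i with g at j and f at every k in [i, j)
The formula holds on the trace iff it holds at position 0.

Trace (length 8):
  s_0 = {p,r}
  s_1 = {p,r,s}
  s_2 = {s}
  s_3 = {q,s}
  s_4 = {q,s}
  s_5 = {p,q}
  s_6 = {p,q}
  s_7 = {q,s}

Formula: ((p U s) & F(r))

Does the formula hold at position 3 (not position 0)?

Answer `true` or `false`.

s_0={p,r}: ((p U s) & F(r))=True (p U s)=True p=True s=False F(r)=True r=True
s_1={p,r,s}: ((p U s) & F(r))=True (p U s)=True p=True s=True F(r)=True r=True
s_2={s}: ((p U s) & F(r))=False (p U s)=True p=False s=True F(r)=False r=False
s_3={q,s}: ((p U s) & F(r))=False (p U s)=True p=False s=True F(r)=False r=False
s_4={q,s}: ((p U s) & F(r))=False (p U s)=True p=False s=True F(r)=False r=False
s_5={p,q}: ((p U s) & F(r))=False (p U s)=True p=True s=False F(r)=False r=False
s_6={p,q}: ((p U s) & F(r))=False (p U s)=True p=True s=False F(r)=False r=False
s_7={q,s}: ((p U s) & F(r))=False (p U s)=True p=False s=True F(r)=False r=False
Evaluating at position 3: result = False

Answer: false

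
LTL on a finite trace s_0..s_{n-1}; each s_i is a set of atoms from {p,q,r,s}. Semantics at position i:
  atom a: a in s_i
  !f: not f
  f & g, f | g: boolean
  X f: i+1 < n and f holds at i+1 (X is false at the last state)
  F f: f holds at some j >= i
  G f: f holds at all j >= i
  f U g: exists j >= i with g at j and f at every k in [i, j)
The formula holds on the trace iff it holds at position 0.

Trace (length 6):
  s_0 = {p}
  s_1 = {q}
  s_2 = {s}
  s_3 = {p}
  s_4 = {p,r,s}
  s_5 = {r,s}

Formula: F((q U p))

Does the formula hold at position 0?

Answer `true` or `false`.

Answer: true

Derivation:
s_0={p}: F((q U p))=True (q U p)=True q=False p=True
s_1={q}: F((q U p))=True (q U p)=False q=True p=False
s_2={s}: F((q U p))=True (q U p)=False q=False p=False
s_3={p}: F((q U p))=True (q U p)=True q=False p=True
s_4={p,r,s}: F((q U p))=True (q U p)=True q=False p=True
s_5={r,s}: F((q U p))=False (q U p)=False q=False p=False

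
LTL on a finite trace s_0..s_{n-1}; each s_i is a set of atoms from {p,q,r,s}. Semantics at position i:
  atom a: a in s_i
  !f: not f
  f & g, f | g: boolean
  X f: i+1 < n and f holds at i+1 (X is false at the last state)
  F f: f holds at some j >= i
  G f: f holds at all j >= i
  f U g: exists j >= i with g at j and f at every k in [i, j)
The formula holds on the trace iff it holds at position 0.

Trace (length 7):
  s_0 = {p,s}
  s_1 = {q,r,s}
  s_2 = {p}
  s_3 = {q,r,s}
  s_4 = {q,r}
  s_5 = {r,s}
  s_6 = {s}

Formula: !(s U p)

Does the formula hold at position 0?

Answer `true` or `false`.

s_0={p,s}: !(s U p)=False (s U p)=True s=True p=True
s_1={q,r,s}: !(s U p)=False (s U p)=True s=True p=False
s_2={p}: !(s U p)=False (s U p)=True s=False p=True
s_3={q,r,s}: !(s U p)=True (s U p)=False s=True p=False
s_4={q,r}: !(s U p)=True (s U p)=False s=False p=False
s_5={r,s}: !(s U p)=True (s U p)=False s=True p=False
s_6={s}: !(s U p)=True (s U p)=False s=True p=False

Answer: false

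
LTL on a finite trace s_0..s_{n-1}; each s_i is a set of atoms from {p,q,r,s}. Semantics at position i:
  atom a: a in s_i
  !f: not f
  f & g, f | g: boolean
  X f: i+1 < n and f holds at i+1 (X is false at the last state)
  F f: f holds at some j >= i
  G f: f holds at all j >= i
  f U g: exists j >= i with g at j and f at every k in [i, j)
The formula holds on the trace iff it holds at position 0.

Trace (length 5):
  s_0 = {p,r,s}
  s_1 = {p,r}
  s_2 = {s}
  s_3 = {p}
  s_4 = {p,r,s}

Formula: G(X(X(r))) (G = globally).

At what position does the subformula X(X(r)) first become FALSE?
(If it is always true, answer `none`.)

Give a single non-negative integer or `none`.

s_0={p,r,s}: X(X(r))=False X(r)=True r=True
s_1={p,r}: X(X(r))=False X(r)=False r=True
s_2={s}: X(X(r))=True X(r)=False r=False
s_3={p}: X(X(r))=False X(r)=True r=False
s_4={p,r,s}: X(X(r))=False X(r)=False r=True
G(X(X(r))) holds globally = False
First violation at position 0.

Answer: 0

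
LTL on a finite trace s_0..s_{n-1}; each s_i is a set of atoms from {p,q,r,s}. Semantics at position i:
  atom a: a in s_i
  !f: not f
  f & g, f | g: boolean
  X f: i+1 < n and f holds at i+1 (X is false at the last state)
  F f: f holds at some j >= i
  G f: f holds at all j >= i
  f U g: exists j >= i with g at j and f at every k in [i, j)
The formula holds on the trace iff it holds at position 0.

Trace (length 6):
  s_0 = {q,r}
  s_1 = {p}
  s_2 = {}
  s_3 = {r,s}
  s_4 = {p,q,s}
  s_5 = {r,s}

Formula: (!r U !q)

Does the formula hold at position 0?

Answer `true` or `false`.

Answer: false

Derivation:
s_0={q,r}: (!r U !q)=False !r=False r=True !q=False q=True
s_1={p}: (!r U !q)=True !r=True r=False !q=True q=False
s_2={}: (!r U !q)=True !r=True r=False !q=True q=False
s_3={r,s}: (!r U !q)=True !r=False r=True !q=True q=False
s_4={p,q,s}: (!r U !q)=True !r=True r=False !q=False q=True
s_5={r,s}: (!r U !q)=True !r=False r=True !q=True q=False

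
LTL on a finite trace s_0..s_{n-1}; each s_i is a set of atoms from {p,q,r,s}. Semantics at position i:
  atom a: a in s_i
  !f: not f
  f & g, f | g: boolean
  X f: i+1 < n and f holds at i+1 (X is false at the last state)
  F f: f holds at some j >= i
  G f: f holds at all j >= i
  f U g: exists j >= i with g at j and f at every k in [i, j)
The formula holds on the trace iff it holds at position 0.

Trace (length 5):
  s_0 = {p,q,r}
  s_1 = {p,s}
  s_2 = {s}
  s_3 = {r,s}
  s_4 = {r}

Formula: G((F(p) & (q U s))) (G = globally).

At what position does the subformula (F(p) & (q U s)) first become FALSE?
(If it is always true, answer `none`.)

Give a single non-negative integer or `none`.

Answer: 2

Derivation:
s_0={p,q,r}: (F(p) & (q U s))=True F(p)=True p=True (q U s)=True q=True s=False
s_1={p,s}: (F(p) & (q U s))=True F(p)=True p=True (q U s)=True q=False s=True
s_2={s}: (F(p) & (q U s))=False F(p)=False p=False (q U s)=True q=False s=True
s_3={r,s}: (F(p) & (q U s))=False F(p)=False p=False (q U s)=True q=False s=True
s_4={r}: (F(p) & (q U s))=False F(p)=False p=False (q U s)=False q=False s=False
G((F(p) & (q U s))) holds globally = False
First violation at position 2.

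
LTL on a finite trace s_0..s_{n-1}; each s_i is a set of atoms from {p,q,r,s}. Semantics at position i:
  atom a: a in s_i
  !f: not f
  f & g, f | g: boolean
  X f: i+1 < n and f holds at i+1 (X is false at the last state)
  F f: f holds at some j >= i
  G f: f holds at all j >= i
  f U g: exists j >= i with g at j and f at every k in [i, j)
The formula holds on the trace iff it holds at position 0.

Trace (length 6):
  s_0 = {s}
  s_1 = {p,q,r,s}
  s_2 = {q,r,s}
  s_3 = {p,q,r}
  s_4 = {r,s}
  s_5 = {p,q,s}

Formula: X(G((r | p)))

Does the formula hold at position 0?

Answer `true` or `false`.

s_0={s}: X(G((r | p)))=True G((r | p))=False (r | p)=False r=False p=False
s_1={p,q,r,s}: X(G((r | p)))=True G((r | p))=True (r | p)=True r=True p=True
s_2={q,r,s}: X(G((r | p)))=True G((r | p))=True (r | p)=True r=True p=False
s_3={p,q,r}: X(G((r | p)))=True G((r | p))=True (r | p)=True r=True p=True
s_4={r,s}: X(G((r | p)))=True G((r | p))=True (r | p)=True r=True p=False
s_5={p,q,s}: X(G((r | p)))=False G((r | p))=True (r | p)=True r=False p=True

Answer: true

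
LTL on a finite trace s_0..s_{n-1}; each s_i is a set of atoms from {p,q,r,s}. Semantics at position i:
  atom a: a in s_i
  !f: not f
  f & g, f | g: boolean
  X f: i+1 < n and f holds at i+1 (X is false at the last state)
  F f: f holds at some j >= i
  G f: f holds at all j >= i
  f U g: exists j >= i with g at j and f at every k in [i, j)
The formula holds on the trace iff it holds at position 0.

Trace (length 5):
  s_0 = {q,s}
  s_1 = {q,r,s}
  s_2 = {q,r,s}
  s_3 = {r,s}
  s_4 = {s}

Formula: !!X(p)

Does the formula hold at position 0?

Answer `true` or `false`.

Answer: false

Derivation:
s_0={q,s}: !!X(p)=False !X(p)=True X(p)=False p=False
s_1={q,r,s}: !!X(p)=False !X(p)=True X(p)=False p=False
s_2={q,r,s}: !!X(p)=False !X(p)=True X(p)=False p=False
s_3={r,s}: !!X(p)=False !X(p)=True X(p)=False p=False
s_4={s}: !!X(p)=False !X(p)=True X(p)=False p=False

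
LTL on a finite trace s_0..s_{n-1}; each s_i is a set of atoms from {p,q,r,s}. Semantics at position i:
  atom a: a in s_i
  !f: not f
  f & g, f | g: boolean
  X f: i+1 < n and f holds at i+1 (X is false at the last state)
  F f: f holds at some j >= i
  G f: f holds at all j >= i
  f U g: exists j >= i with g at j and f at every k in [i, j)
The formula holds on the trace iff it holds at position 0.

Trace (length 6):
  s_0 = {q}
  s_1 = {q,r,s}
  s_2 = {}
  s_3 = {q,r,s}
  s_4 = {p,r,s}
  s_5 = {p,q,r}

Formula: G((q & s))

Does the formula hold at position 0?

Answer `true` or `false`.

Answer: false

Derivation:
s_0={q}: G((q & s))=False (q & s)=False q=True s=False
s_1={q,r,s}: G((q & s))=False (q & s)=True q=True s=True
s_2={}: G((q & s))=False (q & s)=False q=False s=False
s_3={q,r,s}: G((q & s))=False (q & s)=True q=True s=True
s_4={p,r,s}: G((q & s))=False (q & s)=False q=False s=True
s_5={p,q,r}: G((q & s))=False (q & s)=False q=True s=False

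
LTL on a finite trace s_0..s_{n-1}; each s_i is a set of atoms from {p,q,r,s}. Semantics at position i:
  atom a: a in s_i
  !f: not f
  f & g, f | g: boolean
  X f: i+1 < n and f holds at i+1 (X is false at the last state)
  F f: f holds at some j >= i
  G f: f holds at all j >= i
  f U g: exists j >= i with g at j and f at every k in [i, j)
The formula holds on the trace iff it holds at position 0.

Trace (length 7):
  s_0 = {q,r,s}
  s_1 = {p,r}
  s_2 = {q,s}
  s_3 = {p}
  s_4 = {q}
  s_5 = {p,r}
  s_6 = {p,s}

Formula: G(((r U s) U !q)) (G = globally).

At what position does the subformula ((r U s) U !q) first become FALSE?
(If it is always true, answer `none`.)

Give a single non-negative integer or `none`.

s_0={q,r,s}: ((r U s) U !q)=True (r U s)=True r=True s=True !q=False q=True
s_1={p,r}: ((r U s) U !q)=True (r U s)=True r=True s=False !q=True q=False
s_2={q,s}: ((r U s) U !q)=True (r U s)=True r=False s=True !q=False q=True
s_3={p}: ((r U s) U !q)=True (r U s)=False r=False s=False !q=True q=False
s_4={q}: ((r U s) U !q)=False (r U s)=False r=False s=False !q=False q=True
s_5={p,r}: ((r U s) U !q)=True (r U s)=True r=True s=False !q=True q=False
s_6={p,s}: ((r U s) U !q)=True (r U s)=True r=False s=True !q=True q=False
G(((r U s) U !q)) holds globally = False
First violation at position 4.

Answer: 4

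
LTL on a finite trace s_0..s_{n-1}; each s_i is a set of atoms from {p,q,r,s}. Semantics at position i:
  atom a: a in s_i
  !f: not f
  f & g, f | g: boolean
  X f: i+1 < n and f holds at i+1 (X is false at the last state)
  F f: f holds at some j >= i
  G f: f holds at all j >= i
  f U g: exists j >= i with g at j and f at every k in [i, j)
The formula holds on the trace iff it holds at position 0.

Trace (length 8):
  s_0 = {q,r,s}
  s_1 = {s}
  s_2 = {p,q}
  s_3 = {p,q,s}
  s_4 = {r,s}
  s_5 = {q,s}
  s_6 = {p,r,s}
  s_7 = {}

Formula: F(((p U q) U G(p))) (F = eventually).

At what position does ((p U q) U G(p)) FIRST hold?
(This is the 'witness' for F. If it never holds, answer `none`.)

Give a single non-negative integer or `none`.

Answer: none

Derivation:
s_0={q,r,s}: ((p U q) U G(p))=False (p U q)=True p=False q=True G(p)=False
s_1={s}: ((p U q) U G(p))=False (p U q)=False p=False q=False G(p)=False
s_2={p,q}: ((p U q) U G(p))=False (p U q)=True p=True q=True G(p)=False
s_3={p,q,s}: ((p U q) U G(p))=False (p U q)=True p=True q=True G(p)=False
s_4={r,s}: ((p U q) U G(p))=False (p U q)=False p=False q=False G(p)=False
s_5={q,s}: ((p U q) U G(p))=False (p U q)=True p=False q=True G(p)=False
s_6={p,r,s}: ((p U q) U G(p))=False (p U q)=False p=True q=False G(p)=False
s_7={}: ((p U q) U G(p))=False (p U q)=False p=False q=False G(p)=False
F(((p U q) U G(p))) does not hold (no witness exists).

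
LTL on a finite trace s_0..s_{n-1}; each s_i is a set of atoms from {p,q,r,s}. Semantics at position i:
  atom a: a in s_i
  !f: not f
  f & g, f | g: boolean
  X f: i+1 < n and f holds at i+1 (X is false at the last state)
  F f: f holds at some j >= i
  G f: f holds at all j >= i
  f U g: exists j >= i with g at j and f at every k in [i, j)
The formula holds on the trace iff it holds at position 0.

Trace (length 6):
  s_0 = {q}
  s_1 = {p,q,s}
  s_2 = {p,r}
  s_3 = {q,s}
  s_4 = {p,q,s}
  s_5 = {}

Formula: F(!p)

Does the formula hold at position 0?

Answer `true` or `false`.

s_0={q}: F(!p)=True !p=True p=False
s_1={p,q,s}: F(!p)=True !p=False p=True
s_2={p,r}: F(!p)=True !p=False p=True
s_3={q,s}: F(!p)=True !p=True p=False
s_4={p,q,s}: F(!p)=True !p=False p=True
s_5={}: F(!p)=True !p=True p=False

Answer: true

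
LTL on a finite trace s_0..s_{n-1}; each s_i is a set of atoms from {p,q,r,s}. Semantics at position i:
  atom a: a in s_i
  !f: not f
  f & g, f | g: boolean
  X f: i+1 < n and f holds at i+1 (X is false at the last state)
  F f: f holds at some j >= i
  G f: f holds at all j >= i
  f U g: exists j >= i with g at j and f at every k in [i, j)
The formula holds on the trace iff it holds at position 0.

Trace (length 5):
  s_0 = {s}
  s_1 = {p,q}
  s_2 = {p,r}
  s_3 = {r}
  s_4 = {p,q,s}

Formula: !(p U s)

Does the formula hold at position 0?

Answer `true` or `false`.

Answer: false

Derivation:
s_0={s}: !(p U s)=False (p U s)=True p=False s=True
s_1={p,q}: !(p U s)=True (p U s)=False p=True s=False
s_2={p,r}: !(p U s)=True (p U s)=False p=True s=False
s_3={r}: !(p U s)=True (p U s)=False p=False s=False
s_4={p,q,s}: !(p U s)=False (p U s)=True p=True s=True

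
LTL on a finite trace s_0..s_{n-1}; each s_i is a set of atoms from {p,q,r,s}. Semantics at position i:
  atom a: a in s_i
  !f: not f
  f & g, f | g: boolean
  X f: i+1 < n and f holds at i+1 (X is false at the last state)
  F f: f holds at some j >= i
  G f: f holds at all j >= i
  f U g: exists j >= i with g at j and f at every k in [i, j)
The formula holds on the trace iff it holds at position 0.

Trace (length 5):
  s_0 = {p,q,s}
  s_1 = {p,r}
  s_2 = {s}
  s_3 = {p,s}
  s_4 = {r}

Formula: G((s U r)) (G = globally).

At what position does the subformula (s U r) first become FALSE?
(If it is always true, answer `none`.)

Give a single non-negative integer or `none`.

Answer: none

Derivation:
s_0={p,q,s}: (s U r)=True s=True r=False
s_1={p,r}: (s U r)=True s=False r=True
s_2={s}: (s U r)=True s=True r=False
s_3={p,s}: (s U r)=True s=True r=False
s_4={r}: (s U r)=True s=False r=True
G((s U r)) holds globally = True
No violation — formula holds at every position.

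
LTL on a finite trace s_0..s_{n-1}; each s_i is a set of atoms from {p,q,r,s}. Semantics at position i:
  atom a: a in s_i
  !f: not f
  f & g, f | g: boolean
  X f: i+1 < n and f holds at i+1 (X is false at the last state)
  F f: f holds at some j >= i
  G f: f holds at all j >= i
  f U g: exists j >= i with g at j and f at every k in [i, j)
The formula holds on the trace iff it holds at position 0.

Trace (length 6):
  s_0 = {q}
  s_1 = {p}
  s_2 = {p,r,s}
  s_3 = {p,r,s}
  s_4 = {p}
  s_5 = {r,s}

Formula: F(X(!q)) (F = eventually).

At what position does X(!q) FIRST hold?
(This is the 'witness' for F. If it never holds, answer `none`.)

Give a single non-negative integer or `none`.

s_0={q}: X(!q)=True !q=False q=True
s_1={p}: X(!q)=True !q=True q=False
s_2={p,r,s}: X(!q)=True !q=True q=False
s_3={p,r,s}: X(!q)=True !q=True q=False
s_4={p}: X(!q)=True !q=True q=False
s_5={r,s}: X(!q)=False !q=True q=False
F(X(!q)) holds; first witness at position 0.

Answer: 0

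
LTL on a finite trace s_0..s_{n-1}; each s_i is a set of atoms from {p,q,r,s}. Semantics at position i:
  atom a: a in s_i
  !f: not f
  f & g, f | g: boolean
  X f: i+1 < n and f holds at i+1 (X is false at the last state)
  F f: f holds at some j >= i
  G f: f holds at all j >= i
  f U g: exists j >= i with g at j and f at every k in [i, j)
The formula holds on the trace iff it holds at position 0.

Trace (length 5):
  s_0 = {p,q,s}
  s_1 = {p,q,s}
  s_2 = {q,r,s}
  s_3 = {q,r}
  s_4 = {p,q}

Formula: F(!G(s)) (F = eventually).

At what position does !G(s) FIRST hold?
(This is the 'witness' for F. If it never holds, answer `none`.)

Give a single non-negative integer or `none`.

s_0={p,q,s}: !G(s)=True G(s)=False s=True
s_1={p,q,s}: !G(s)=True G(s)=False s=True
s_2={q,r,s}: !G(s)=True G(s)=False s=True
s_3={q,r}: !G(s)=True G(s)=False s=False
s_4={p,q}: !G(s)=True G(s)=False s=False
F(!G(s)) holds; first witness at position 0.

Answer: 0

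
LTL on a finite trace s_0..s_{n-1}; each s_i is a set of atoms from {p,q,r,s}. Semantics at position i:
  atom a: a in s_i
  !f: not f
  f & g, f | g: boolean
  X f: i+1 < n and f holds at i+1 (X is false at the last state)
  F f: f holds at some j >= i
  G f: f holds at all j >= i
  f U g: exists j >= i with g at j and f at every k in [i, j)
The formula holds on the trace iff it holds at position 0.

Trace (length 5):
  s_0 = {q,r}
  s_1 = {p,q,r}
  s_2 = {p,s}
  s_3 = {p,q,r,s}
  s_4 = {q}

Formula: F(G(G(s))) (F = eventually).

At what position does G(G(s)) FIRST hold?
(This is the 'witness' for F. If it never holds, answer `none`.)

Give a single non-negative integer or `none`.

Answer: none

Derivation:
s_0={q,r}: G(G(s))=False G(s)=False s=False
s_1={p,q,r}: G(G(s))=False G(s)=False s=False
s_2={p,s}: G(G(s))=False G(s)=False s=True
s_3={p,q,r,s}: G(G(s))=False G(s)=False s=True
s_4={q}: G(G(s))=False G(s)=False s=False
F(G(G(s))) does not hold (no witness exists).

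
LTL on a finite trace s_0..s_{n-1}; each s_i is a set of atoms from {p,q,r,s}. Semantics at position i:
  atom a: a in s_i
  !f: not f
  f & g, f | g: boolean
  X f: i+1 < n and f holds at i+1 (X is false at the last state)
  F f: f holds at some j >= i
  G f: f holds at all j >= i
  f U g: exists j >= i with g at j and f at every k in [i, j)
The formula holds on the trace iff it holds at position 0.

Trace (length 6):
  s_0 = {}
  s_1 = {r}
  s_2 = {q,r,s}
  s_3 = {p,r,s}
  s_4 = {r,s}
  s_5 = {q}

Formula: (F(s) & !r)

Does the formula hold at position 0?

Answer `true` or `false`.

Answer: true

Derivation:
s_0={}: (F(s) & !r)=True F(s)=True s=False !r=True r=False
s_1={r}: (F(s) & !r)=False F(s)=True s=False !r=False r=True
s_2={q,r,s}: (F(s) & !r)=False F(s)=True s=True !r=False r=True
s_3={p,r,s}: (F(s) & !r)=False F(s)=True s=True !r=False r=True
s_4={r,s}: (F(s) & !r)=False F(s)=True s=True !r=False r=True
s_5={q}: (F(s) & !r)=False F(s)=False s=False !r=True r=False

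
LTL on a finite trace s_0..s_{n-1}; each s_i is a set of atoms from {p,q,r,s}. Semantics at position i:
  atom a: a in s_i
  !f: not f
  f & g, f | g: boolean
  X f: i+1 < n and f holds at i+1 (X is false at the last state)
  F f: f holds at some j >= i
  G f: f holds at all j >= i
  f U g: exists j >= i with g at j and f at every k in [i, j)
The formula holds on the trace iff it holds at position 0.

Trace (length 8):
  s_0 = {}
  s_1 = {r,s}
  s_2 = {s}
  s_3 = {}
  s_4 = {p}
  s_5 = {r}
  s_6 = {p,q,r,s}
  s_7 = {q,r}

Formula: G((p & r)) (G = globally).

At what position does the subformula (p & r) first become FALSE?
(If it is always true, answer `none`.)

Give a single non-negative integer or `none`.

Answer: 0

Derivation:
s_0={}: (p & r)=False p=False r=False
s_1={r,s}: (p & r)=False p=False r=True
s_2={s}: (p & r)=False p=False r=False
s_3={}: (p & r)=False p=False r=False
s_4={p}: (p & r)=False p=True r=False
s_5={r}: (p & r)=False p=False r=True
s_6={p,q,r,s}: (p & r)=True p=True r=True
s_7={q,r}: (p & r)=False p=False r=True
G((p & r)) holds globally = False
First violation at position 0.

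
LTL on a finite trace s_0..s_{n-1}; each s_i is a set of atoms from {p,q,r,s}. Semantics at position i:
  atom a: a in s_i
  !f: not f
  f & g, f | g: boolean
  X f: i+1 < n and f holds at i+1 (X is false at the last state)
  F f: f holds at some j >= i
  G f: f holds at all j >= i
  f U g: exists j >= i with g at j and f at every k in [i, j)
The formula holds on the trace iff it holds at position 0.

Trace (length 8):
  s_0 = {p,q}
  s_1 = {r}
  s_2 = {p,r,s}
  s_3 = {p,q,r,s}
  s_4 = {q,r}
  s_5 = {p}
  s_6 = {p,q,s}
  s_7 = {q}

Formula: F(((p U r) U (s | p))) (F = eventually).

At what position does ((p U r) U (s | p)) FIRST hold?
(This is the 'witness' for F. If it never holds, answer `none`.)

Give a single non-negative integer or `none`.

s_0={p,q}: ((p U r) U (s | p))=True (p U r)=True p=True r=False (s | p)=True s=False
s_1={r}: ((p U r) U (s | p))=True (p U r)=True p=False r=True (s | p)=False s=False
s_2={p,r,s}: ((p U r) U (s | p))=True (p U r)=True p=True r=True (s | p)=True s=True
s_3={p,q,r,s}: ((p U r) U (s | p))=True (p U r)=True p=True r=True (s | p)=True s=True
s_4={q,r}: ((p U r) U (s | p))=True (p U r)=True p=False r=True (s | p)=False s=False
s_5={p}: ((p U r) U (s | p))=True (p U r)=False p=True r=False (s | p)=True s=False
s_6={p,q,s}: ((p U r) U (s | p))=True (p U r)=False p=True r=False (s | p)=True s=True
s_7={q}: ((p U r) U (s | p))=False (p U r)=False p=False r=False (s | p)=False s=False
F(((p U r) U (s | p))) holds; first witness at position 0.

Answer: 0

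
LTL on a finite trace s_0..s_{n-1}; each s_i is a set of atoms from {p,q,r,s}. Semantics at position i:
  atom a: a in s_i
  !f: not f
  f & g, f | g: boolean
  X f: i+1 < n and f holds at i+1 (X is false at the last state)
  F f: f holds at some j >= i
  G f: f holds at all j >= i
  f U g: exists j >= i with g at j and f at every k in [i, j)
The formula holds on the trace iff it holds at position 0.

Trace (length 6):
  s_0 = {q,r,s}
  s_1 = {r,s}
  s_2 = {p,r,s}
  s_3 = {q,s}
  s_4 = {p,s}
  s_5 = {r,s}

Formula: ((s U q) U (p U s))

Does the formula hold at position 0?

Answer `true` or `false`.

Answer: true

Derivation:
s_0={q,r,s}: ((s U q) U (p U s))=True (s U q)=True s=True q=True (p U s)=True p=False
s_1={r,s}: ((s U q) U (p U s))=True (s U q)=True s=True q=False (p U s)=True p=False
s_2={p,r,s}: ((s U q) U (p U s))=True (s U q)=True s=True q=False (p U s)=True p=True
s_3={q,s}: ((s U q) U (p U s))=True (s U q)=True s=True q=True (p U s)=True p=False
s_4={p,s}: ((s U q) U (p U s))=True (s U q)=False s=True q=False (p U s)=True p=True
s_5={r,s}: ((s U q) U (p U s))=True (s U q)=False s=True q=False (p U s)=True p=False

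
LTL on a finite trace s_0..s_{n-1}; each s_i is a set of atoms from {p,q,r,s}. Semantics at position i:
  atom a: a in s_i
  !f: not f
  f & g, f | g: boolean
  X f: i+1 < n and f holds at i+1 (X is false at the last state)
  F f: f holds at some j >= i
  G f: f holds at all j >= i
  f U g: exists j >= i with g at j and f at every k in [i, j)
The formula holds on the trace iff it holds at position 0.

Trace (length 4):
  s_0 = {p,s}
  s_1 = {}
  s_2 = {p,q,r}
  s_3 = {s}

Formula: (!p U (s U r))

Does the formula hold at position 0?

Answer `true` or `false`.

s_0={p,s}: (!p U (s U r))=False !p=False p=True (s U r)=False s=True r=False
s_1={}: (!p U (s U r))=True !p=True p=False (s U r)=False s=False r=False
s_2={p,q,r}: (!p U (s U r))=True !p=False p=True (s U r)=True s=False r=True
s_3={s}: (!p U (s U r))=False !p=True p=False (s U r)=False s=True r=False

Answer: false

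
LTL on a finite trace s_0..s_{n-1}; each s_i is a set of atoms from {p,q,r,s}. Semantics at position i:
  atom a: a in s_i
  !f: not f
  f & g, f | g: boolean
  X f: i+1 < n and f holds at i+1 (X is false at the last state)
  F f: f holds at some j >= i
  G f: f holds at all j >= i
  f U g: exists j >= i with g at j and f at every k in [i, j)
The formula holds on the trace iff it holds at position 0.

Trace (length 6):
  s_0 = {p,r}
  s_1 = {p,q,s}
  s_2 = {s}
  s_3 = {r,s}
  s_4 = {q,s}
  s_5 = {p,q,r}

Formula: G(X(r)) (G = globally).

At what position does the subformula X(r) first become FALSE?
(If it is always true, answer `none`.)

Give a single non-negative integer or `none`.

Answer: 0

Derivation:
s_0={p,r}: X(r)=False r=True
s_1={p,q,s}: X(r)=False r=False
s_2={s}: X(r)=True r=False
s_3={r,s}: X(r)=False r=True
s_4={q,s}: X(r)=True r=False
s_5={p,q,r}: X(r)=False r=True
G(X(r)) holds globally = False
First violation at position 0.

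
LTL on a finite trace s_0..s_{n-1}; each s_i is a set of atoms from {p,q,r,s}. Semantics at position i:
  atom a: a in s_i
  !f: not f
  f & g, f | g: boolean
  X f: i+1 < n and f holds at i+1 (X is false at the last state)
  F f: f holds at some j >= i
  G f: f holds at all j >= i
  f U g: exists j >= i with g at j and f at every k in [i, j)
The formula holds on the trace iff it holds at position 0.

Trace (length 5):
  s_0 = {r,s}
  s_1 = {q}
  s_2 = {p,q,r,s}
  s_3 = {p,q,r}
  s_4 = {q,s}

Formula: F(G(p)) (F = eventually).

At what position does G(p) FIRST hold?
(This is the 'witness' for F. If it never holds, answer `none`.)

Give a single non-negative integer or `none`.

s_0={r,s}: G(p)=False p=False
s_1={q}: G(p)=False p=False
s_2={p,q,r,s}: G(p)=False p=True
s_3={p,q,r}: G(p)=False p=True
s_4={q,s}: G(p)=False p=False
F(G(p)) does not hold (no witness exists).

Answer: none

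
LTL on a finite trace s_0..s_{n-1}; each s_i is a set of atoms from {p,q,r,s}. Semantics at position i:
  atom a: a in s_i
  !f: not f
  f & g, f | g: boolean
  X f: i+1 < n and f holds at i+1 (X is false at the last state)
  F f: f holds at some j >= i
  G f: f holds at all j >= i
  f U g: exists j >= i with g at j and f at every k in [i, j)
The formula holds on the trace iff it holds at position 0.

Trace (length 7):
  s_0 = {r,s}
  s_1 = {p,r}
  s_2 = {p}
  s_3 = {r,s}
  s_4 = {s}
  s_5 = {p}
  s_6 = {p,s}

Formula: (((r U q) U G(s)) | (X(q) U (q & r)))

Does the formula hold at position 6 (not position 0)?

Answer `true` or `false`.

s_0={r,s}: (((r U q) U G(s)) | (X(q) U (q & r)))=False ((r U q) U G(s))=False (r U q)=False r=True q=False G(s)=False s=True (X(q) U (q & r))=False X(q)=False (q & r)=False
s_1={p,r}: (((r U q) U G(s)) | (X(q) U (q & r)))=False ((r U q) U G(s))=False (r U q)=False r=True q=False G(s)=False s=False (X(q) U (q & r))=False X(q)=False (q & r)=False
s_2={p}: (((r U q) U G(s)) | (X(q) U (q & r)))=False ((r U q) U G(s))=False (r U q)=False r=False q=False G(s)=False s=False (X(q) U (q & r))=False X(q)=False (q & r)=False
s_3={r,s}: (((r U q) U G(s)) | (X(q) U (q & r)))=False ((r U q) U G(s))=False (r U q)=False r=True q=False G(s)=False s=True (X(q) U (q & r))=False X(q)=False (q & r)=False
s_4={s}: (((r U q) U G(s)) | (X(q) U (q & r)))=False ((r U q) U G(s))=False (r U q)=False r=False q=False G(s)=False s=True (X(q) U (q & r))=False X(q)=False (q & r)=False
s_5={p}: (((r U q) U G(s)) | (X(q) U (q & r)))=False ((r U q) U G(s))=False (r U q)=False r=False q=False G(s)=False s=False (X(q) U (q & r))=False X(q)=False (q & r)=False
s_6={p,s}: (((r U q) U G(s)) | (X(q) U (q & r)))=True ((r U q) U G(s))=True (r U q)=False r=False q=False G(s)=True s=True (X(q) U (q & r))=False X(q)=False (q & r)=False
Evaluating at position 6: result = True

Answer: true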